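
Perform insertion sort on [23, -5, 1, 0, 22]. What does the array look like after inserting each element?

First element 23 is already 'sorted'
Insert -5: shifted 1 elements -> [-5, 23, 1, 0, 22]
Insert 1: shifted 1 elements -> [-5, 1, 23, 0, 22]
Insert 0: shifted 2 elements -> [-5, 0, 1, 23, 22]
Insert 22: shifted 1 elements -> [-5, 0, 1, 22, 23]


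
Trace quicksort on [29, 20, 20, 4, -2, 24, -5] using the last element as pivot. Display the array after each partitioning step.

Partition 1: pivot=-5 at index 0 -> [-5, 20, 20, 4, -2, 24, 29]
Partition 2: pivot=29 at index 6 -> [-5, 20, 20, 4, -2, 24, 29]
Partition 3: pivot=24 at index 5 -> [-5, 20, 20, 4, -2, 24, 29]
Partition 4: pivot=-2 at index 1 -> [-5, -2, 20, 4, 20, 24, 29]
Partition 5: pivot=20 at index 4 -> [-5, -2, 20, 4, 20, 24, 29]
Partition 6: pivot=4 at index 2 -> [-5, -2, 4, 20, 20, 24, 29]


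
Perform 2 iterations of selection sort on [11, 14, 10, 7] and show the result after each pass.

Pass 1: Select minimum 7 at index 3, swap -> [7, 14, 10, 11]
Pass 2: Select minimum 10 at index 2, swap -> [7, 10, 14, 11]


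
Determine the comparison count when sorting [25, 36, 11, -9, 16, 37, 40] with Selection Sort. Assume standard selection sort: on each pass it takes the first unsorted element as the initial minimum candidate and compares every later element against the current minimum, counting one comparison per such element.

Pass 1: scan indices 1..6 for the minimum = 6 comparison(s); min is -9, place at index 0 -> [-9, 36, 11, 25, 16, 37, 40]
Pass 2: scan indices 2..6 for the minimum = 5 comparison(s); min is 11, place at index 1 -> [-9, 11, 36, 25, 16, 37, 40]
Pass 3: scan indices 3..6 for the minimum = 4 comparison(s); min is 16, place at index 2 -> [-9, 11, 16, 25, 36, 37, 40]
Pass 4: scan indices 4..6 for the minimum = 3 comparison(s); min is 25, place at index 3 -> [-9, 11, 16, 25, 36, 37, 40]
Pass 5: scan indices 5..6 for the minimum = 2 comparison(s); min is 36, place at index 4 -> [-9, 11, 16, 25, 36, 37, 40]
Pass 6: scan indices 6..6 for the minimum = 1 comparison(s); min is 37, place at index 5 -> [-9, 11, 16, 25, 36, 37, 40]
Selection sort always scans the whole unsorted suffix, so the count is (n-1) + (n-2) + ... + 1 = n(n-1)/2 = 7*6/2 = 21 regardless of the input order.
Total comparisons: 6 + 5 + 4 + 3 + 2 + 1 = 21


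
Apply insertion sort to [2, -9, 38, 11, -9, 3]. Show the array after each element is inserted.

First element 2 is already 'sorted'
Insert -9: shifted 1 elements -> [-9, 2, 38, 11, -9, 3]
Insert 38: shifted 0 elements -> [-9, 2, 38, 11, -9, 3]
Insert 11: shifted 1 elements -> [-9, 2, 11, 38, -9, 3]
Insert -9: shifted 3 elements -> [-9, -9, 2, 11, 38, 3]
Insert 3: shifted 2 elements -> [-9, -9, 2, 3, 11, 38]


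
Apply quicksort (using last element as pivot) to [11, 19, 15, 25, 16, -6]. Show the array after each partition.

Partition 1: pivot=-6 at index 0 -> [-6, 19, 15, 25, 16, 11]
Partition 2: pivot=11 at index 1 -> [-6, 11, 15, 25, 16, 19]
Partition 3: pivot=19 at index 4 -> [-6, 11, 15, 16, 19, 25]
Partition 4: pivot=16 at index 3 -> [-6, 11, 15, 16, 19, 25]


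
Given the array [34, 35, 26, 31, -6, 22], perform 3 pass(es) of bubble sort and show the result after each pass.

After pass 1: [34, 26, 31, -6, 22, 35] (4 swaps)
After pass 2: [26, 31, -6, 22, 34, 35] (4 swaps)
After pass 3: [26, -6, 22, 31, 34, 35] (2 swaps)
Total swaps: 10


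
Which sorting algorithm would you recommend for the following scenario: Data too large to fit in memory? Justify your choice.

Best choice: External merge sort
Reason: Minimizes disk I/O by sequential reads/writes


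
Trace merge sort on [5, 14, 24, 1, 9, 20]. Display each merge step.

Divide and conquer:
  Merge [14] + [24] -> [14, 24]
  Merge [5] + [14, 24] -> [5, 14, 24]
  Merge [9] + [20] -> [9, 20]
  Merge [1] + [9, 20] -> [1, 9, 20]
  Merge [5, 14, 24] + [1, 9, 20] -> [1, 5, 9, 14, 20, 24]


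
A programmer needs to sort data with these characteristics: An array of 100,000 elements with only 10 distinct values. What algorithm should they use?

Best choice: 3-way quicksort or Counting sort
Reason: 3-way (Dutch national flag) partitioning groups every copy of the pivot together, so with only d=10 distinct keys quicksort finishes in O(n log d) expected time, which is effectively linear; counting sort runs in O(n + k) where k is the size of the key range (not the number of distinct values), so it is linear when the 10 values are integers drawn from a small known range


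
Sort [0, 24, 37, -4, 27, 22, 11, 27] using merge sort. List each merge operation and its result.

Divide and conquer:
  Merge [0] + [24] -> [0, 24]
  Merge [37] + [-4] -> [-4, 37]
  Merge [0, 24] + [-4, 37] -> [-4, 0, 24, 37]
  Merge [27] + [22] -> [22, 27]
  Merge [11] + [27] -> [11, 27]
  Merge [22, 27] + [11, 27] -> [11, 22, 27, 27]
  Merge [-4, 0, 24, 37] + [11, 22, 27, 27] -> [-4, 0, 11, 22, 24, 27, 27, 37]


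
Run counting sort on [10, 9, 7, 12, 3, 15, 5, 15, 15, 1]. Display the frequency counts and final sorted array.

Count array: [0, 1, 0, 1, 0, 1, 0, 1, 0, 1, 1, 0, 1, 0, 0, 3]
(count[i] = number of elements equal to i)
Cumulative count: [0, 1, 1, 2, 2, 3, 3, 4, 4, 5, 6, 6, 7, 7, 7, 10]
Sorted: [1, 3, 5, 7, 9, 10, 12, 15, 15, 15]


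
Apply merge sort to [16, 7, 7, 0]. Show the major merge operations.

Divide and conquer:
  Merge [16] + [7] -> [7, 16]
  Merge [7] + [0] -> [0, 7]
  Merge [7, 16] + [0, 7] -> [0, 7, 7, 16]


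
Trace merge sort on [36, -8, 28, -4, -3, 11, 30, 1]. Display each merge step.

Divide and conquer:
  Merge [36] + [-8] -> [-8, 36]
  Merge [28] + [-4] -> [-4, 28]
  Merge [-8, 36] + [-4, 28] -> [-8, -4, 28, 36]
  Merge [-3] + [11] -> [-3, 11]
  Merge [30] + [1] -> [1, 30]
  Merge [-3, 11] + [1, 30] -> [-3, 1, 11, 30]
  Merge [-8, -4, 28, 36] + [-3, 1, 11, 30] -> [-8, -4, -3, 1, 11, 28, 30, 36]


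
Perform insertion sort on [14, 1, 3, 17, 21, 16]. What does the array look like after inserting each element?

First element 14 is already 'sorted'
Insert 1: shifted 1 elements -> [1, 14, 3, 17, 21, 16]
Insert 3: shifted 1 elements -> [1, 3, 14, 17, 21, 16]
Insert 17: shifted 0 elements -> [1, 3, 14, 17, 21, 16]
Insert 21: shifted 0 elements -> [1, 3, 14, 17, 21, 16]
Insert 16: shifted 2 elements -> [1, 3, 14, 16, 17, 21]


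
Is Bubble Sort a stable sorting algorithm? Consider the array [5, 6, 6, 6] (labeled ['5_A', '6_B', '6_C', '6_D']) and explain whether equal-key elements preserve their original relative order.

Trace Bubble Sort on the labeled array (the key is the number; the letter only tracks identity):
  After pass 1: [5_A, 6_B, 6_C, 6_D] (no swaps, done)
Final order: [5_A, 6_B, 6_C, 6_D]
Equal keys:
  value 6: originally 6_B, 6_C, 6_D; after sorting 6_B, 6_C, 6_D -> order preserved
All equal keys kept their original relative order. Bubble Sort is stable: it only swaps adjacent elements when the left one is strictly greater, so equal keys never move past each other.
Answer: Stable


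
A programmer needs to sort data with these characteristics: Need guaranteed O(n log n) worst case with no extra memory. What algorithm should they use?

Best choice: Heapsort
Reason: Heapsort is O(n log n) worst case and sorts in-place; quicksort can degrade to O(n^2)


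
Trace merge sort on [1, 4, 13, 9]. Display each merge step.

Divide and conquer:
  Merge [1] + [4] -> [1, 4]
  Merge [13] + [9] -> [9, 13]
  Merge [1, 4] + [9, 13] -> [1, 4, 9, 13]


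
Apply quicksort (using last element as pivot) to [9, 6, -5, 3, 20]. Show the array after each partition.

Partition 1: pivot=20 at index 4 -> [9, 6, -5, 3, 20]
Partition 2: pivot=3 at index 1 -> [-5, 3, 9, 6, 20]
Partition 3: pivot=6 at index 2 -> [-5, 3, 6, 9, 20]


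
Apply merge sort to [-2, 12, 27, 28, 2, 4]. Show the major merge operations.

Divide and conquer:
  Merge [12] + [27] -> [12, 27]
  Merge [-2] + [12, 27] -> [-2, 12, 27]
  Merge [2] + [4] -> [2, 4]
  Merge [28] + [2, 4] -> [2, 4, 28]
  Merge [-2, 12, 27] + [2, 4, 28] -> [-2, 2, 4, 12, 27, 28]


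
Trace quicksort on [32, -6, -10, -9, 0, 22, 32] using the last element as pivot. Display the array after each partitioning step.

Partition 1: pivot=32 at index 6 -> [32, -6, -10, -9, 0, 22, 32]
Partition 2: pivot=22 at index 4 -> [-6, -10, -9, 0, 22, 32, 32]
Partition 3: pivot=0 at index 3 -> [-6, -10, -9, 0, 22, 32, 32]
Partition 4: pivot=-9 at index 1 -> [-10, -9, -6, 0, 22, 32, 32]


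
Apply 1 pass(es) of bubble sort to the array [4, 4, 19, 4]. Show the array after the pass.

After pass 1: [4, 4, 4, 19] (1 swaps)
Total swaps: 1


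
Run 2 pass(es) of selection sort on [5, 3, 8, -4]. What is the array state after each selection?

Pass 1: Select minimum -4 at index 3, swap -> [-4, 3, 8, 5]
Pass 2: Select minimum 3 at index 1, swap -> [-4, 3, 8, 5]


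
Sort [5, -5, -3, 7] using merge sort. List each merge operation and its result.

Divide and conquer:
  Merge [5] + [-5] -> [-5, 5]
  Merge [-3] + [7] -> [-3, 7]
  Merge [-5, 5] + [-3, 7] -> [-5, -3, 5, 7]


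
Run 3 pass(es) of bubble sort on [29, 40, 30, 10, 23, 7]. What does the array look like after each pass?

After pass 1: [29, 30, 10, 23, 7, 40] (4 swaps)
After pass 2: [29, 10, 23, 7, 30, 40] (3 swaps)
After pass 3: [10, 23, 7, 29, 30, 40] (3 swaps)
Total swaps: 10


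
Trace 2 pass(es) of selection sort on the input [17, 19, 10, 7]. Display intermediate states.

Pass 1: Select minimum 7 at index 3, swap -> [7, 19, 10, 17]
Pass 2: Select minimum 10 at index 2, swap -> [7, 10, 19, 17]


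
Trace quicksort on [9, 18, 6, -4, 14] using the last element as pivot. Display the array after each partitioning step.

Partition 1: pivot=14 at index 3 -> [9, 6, -4, 14, 18]
Partition 2: pivot=-4 at index 0 -> [-4, 6, 9, 14, 18]
Partition 3: pivot=9 at index 2 -> [-4, 6, 9, 14, 18]


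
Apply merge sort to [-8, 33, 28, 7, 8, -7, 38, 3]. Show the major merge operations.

Divide and conquer:
  Merge [-8] + [33] -> [-8, 33]
  Merge [28] + [7] -> [7, 28]
  Merge [-8, 33] + [7, 28] -> [-8, 7, 28, 33]
  Merge [8] + [-7] -> [-7, 8]
  Merge [38] + [3] -> [3, 38]
  Merge [-7, 8] + [3, 38] -> [-7, 3, 8, 38]
  Merge [-8, 7, 28, 33] + [-7, 3, 8, 38] -> [-8, -7, 3, 7, 8, 28, 33, 38]


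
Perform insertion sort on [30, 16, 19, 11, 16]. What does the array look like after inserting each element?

First element 30 is already 'sorted'
Insert 16: shifted 1 elements -> [16, 30, 19, 11, 16]
Insert 19: shifted 1 elements -> [16, 19, 30, 11, 16]
Insert 11: shifted 3 elements -> [11, 16, 19, 30, 16]
Insert 16: shifted 2 elements -> [11, 16, 16, 19, 30]


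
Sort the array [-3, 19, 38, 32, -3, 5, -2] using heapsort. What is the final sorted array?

Build heap: [38, 32, 5, 19, -3, -3, -2]
Extract 38: [32, 19, 5, -2, -3, -3, 38]
Extract 32: [19, -2, 5, -3, -3, 32, 38]
Extract 19: [5, -2, -3, -3, 19, 32, 38]
Extract 5: [-2, -3, -3, 5, 19, 32, 38]
Extract -2: [-3, -3, -2, 5, 19, 32, 38]
Extract -3: [-3, -3, -2, 5, 19, 32, 38]


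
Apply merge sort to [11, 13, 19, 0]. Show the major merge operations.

Divide and conquer:
  Merge [11] + [13] -> [11, 13]
  Merge [19] + [0] -> [0, 19]
  Merge [11, 13] + [0, 19] -> [0, 11, 13, 19]


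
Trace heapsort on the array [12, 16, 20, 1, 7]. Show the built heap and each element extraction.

Build heap: [20, 16, 12, 1, 7]
Extract 20: [16, 7, 12, 1, 20]
Extract 16: [12, 7, 1, 16, 20]
Extract 12: [7, 1, 12, 16, 20]
Extract 7: [1, 7, 12, 16, 20]


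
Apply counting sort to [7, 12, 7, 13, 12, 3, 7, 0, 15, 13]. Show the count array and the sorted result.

Count array: [1, 0, 0, 1, 0, 0, 0, 3, 0, 0, 0, 0, 2, 2, 0, 1]
(count[i] = number of elements equal to i)
Cumulative count: [1, 1, 1, 2, 2, 2, 2, 5, 5, 5, 5, 5, 7, 9, 9, 10]
Sorted: [0, 3, 7, 7, 7, 12, 12, 13, 13, 15]


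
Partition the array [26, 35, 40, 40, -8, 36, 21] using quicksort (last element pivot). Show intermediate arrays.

Partition 1: pivot=21 at index 1 -> [-8, 21, 40, 40, 26, 36, 35]
Partition 2: pivot=35 at index 3 -> [-8, 21, 26, 35, 40, 36, 40]
Partition 3: pivot=40 at index 6 -> [-8, 21, 26, 35, 40, 36, 40]
Partition 4: pivot=36 at index 4 -> [-8, 21, 26, 35, 36, 40, 40]


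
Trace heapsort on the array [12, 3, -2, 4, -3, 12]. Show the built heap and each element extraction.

Build heap: [12, 4, 12, 3, -3, -2]
Extract 12: [12, 4, -2, 3, -3, 12]
Extract 12: [4, 3, -2, -3, 12, 12]
Extract 4: [3, -3, -2, 4, 12, 12]
Extract 3: [-2, -3, 3, 4, 12, 12]
Extract -2: [-3, -2, 3, 4, 12, 12]


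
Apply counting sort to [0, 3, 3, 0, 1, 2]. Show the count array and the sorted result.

Count array: [2, 1, 1, 2]
(count[i] = number of elements equal to i)
Cumulative count: [2, 3, 4, 6]
Sorted: [0, 0, 1, 2, 3, 3]


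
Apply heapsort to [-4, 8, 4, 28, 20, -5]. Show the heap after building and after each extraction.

Build heap: [28, 20, 4, 8, -4, -5]
Extract 28: [20, 8, 4, -5, -4, 28]
Extract 20: [8, -4, 4, -5, 20, 28]
Extract 8: [4, -4, -5, 8, 20, 28]
Extract 4: [-4, -5, 4, 8, 20, 28]
Extract -4: [-5, -4, 4, 8, 20, 28]


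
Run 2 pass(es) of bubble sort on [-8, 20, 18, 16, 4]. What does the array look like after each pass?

After pass 1: [-8, 18, 16, 4, 20] (3 swaps)
After pass 2: [-8, 16, 4, 18, 20] (2 swaps)
Total swaps: 5


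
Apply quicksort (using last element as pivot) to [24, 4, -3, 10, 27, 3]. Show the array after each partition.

Partition 1: pivot=3 at index 1 -> [-3, 3, 24, 10, 27, 4]
Partition 2: pivot=4 at index 2 -> [-3, 3, 4, 10, 27, 24]
Partition 3: pivot=24 at index 4 -> [-3, 3, 4, 10, 24, 27]


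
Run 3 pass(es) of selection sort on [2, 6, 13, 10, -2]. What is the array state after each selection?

Pass 1: Select minimum -2 at index 4, swap -> [-2, 6, 13, 10, 2]
Pass 2: Select minimum 2 at index 4, swap -> [-2, 2, 13, 10, 6]
Pass 3: Select minimum 6 at index 4, swap -> [-2, 2, 6, 10, 13]


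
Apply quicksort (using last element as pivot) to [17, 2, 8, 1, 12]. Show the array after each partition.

Partition 1: pivot=12 at index 3 -> [2, 8, 1, 12, 17]
Partition 2: pivot=1 at index 0 -> [1, 8, 2, 12, 17]
Partition 3: pivot=2 at index 1 -> [1, 2, 8, 12, 17]


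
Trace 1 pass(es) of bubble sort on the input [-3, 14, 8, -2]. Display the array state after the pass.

After pass 1: [-3, 8, -2, 14] (2 swaps)
Total swaps: 2


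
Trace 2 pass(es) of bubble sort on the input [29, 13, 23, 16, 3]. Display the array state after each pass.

After pass 1: [13, 23, 16, 3, 29] (4 swaps)
After pass 2: [13, 16, 3, 23, 29] (2 swaps)
Total swaps: 6


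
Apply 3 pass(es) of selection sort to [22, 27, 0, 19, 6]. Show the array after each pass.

Pass 1: Select minimum 0 at index 2, swap -> [0, 27, 22, 19, 6]
Pass 2: Select minimum 6 at index 4, swap -> [0, 6, 22, 19, 27]
Pass 3: Select minimum 19 at index 3, swap -> [0, 6, 19, 22, 27]


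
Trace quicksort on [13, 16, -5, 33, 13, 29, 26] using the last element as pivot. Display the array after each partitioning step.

Partition 1: pivot=26 at index 4 -> [13, 16, -5, 13, 26, 29, 33]
Partition 2: pivot=13 at index 2 -> [13, -5, 13, 16, 26, 29, 33]
Partition 3: pivot=-5 at index 0 -> [-5, 13, 13, 16, 26, 29, 33]
Partition 4: pivot=33 at index 6 -> [-5, 13, 13, 16, 26, 29, 33]


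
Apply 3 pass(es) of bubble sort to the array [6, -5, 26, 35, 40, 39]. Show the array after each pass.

After pass 1: [-5, 6, 26, 35, 39, 40] (2 swaps)
After pass 2: [-5, 6, 26, 35, 39, 40] (0 swaps)
After pass 3: [-5, 6, 26, 35, 39, 40] (0 swaps)
Total swaps: 2


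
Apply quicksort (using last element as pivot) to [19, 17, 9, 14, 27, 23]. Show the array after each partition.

Partition 1: pivot=23 at index 4 -> [19, 17, 9, 14, 23, 27]
Partition 2: pivot=14 at index 1 -> [9, 14, 19, 17, 23, 27]
Partition 3: pivot=17 at index 2 -> [9, 14, 17, 19, 23, 27]


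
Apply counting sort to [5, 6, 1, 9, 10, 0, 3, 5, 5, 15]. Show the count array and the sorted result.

Count array: [1, 1, 0, 1, 0, 3, 1, 0, 0, 1, 1, 0, 0, 0, 0, 1]
(count[i] = number of elements equal to i)
Cumulative count: [1, 2, 2, 3, 3, 6, 7, 7, 7, 8, 9, 9, 9, 9, 9, 10]
Sorted: [0, 1, 3, 5, 5, 5, 6, 9, 10, 15]


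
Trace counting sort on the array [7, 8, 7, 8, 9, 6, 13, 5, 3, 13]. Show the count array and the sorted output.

Count array: [0, 0, 0, 1, 0, 1, 1, 2, 2, 1, 0, 0, 0, 2]
(count[i] = number of elements equal to i)
Cumulative count: [0, 0, 0, 1, 1, 2, 3, 5, 7, 8, 8, 8, 8, 10]
Sorted: [3, 5, 6, 7, 7, 8, 8, 9, 13, 13]


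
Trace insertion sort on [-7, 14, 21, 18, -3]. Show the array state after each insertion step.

First element -7 is already 'sorted'
Insert 14: shifted 0 elements -> [-7, 14, 21, 18, -3]
Insert 21: shifted 0 elements -> [-7, 14, 21, 18, -3]
Insert 18: shifted 1 elements -> [-7, 14, 18, 21, -3]
Insert -3: shifted 3 elements -> [-7, -3, 14, 18, 21]


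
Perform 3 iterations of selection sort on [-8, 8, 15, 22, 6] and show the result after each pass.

Pass 1: Select minimum -8 at index 0, swap -> [-8, 8, 15, 22, 6]
Pass 2: Select minimum 6 at index 4, swap -> [-8, 6, 15, 22, 8]
Pass 3: Select minimum 8 at index 4, swap -> [-8, 6, 8, 22, 15]


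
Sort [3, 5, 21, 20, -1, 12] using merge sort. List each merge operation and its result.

Divide and conquer:
  Merge [5] + [21] -> [5, 21]
  Merge [3] + [5, 21] -> [3, 5, 21]
  Merge [-1] + [12] -> [-1, 12]
  Merge [20] + [-1, 12] -> [-1, 12, 20]
  Merge [3, 5, 21] + [-1, 12, 20] -> [-1, 3, 5, 12, 20, 21]


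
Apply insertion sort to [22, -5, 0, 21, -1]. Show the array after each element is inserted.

First element 22 is already 'sorted'
Insert -5: shifted 1 elements -> [-5, 22, 0, 21, -1]
Insert 0: shifted 1 elements -> [-5, 0, 22, 21, -1]
Insert 21: shifted 1 elements -> [-5, 0, 21, 22, -1]
Insert -1: shifted 3 elements -> [-5, -1, 0, 21, 22]


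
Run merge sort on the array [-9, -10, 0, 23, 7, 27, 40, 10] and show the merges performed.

Divide and conquer:
  Merge [-9] + [-10] -> [-10, -9]
  Merge [0] + [23] -> [0, 23]
  Merge [-10, -9] + [0, 23] -> [-10, -9, 0, 23]
  Merge [7] + [27] -> [7, 27]
  Merge [40] + [10] -> [10, 40]
  Merge [7, 27] + [10, 40] -> [7, 10, 27, 40]
  Merge [-10, -9, 0, 23] + [7, 10, 27, 40] -> [-10, -9, 0, 7, 10, 23, 27, 40]


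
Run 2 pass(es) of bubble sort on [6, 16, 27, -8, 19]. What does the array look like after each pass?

After pass 1: [6, 16, -8, 19, 27] (2 swaps)
After pass 2: [6, -8, 16, 19, 27] (1 swaps)
Total swaps: 3


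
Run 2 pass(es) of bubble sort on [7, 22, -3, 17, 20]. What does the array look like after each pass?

After pass 1: [7, -3, 17, 20, 22] (3 swaps)
After pass 2: [-3, 7, 17, 20, 22] (1 swaps)
Total swaps: 4


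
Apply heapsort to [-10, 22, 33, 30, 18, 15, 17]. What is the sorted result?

Build heap: [33, 30, 17, 22, 18, 15, -10]
Extract 33: [30, 22, 17, -10, 18, 15, 33]
Extract 30: [22, 18, 17, -10, 15, 30, 33]
Extract 22: [18, 15, 17, -10, 22, 30, 33]
Extract 18: [17, 15, -10, 18, 22, 30, 33]
Extract 17: [15, -10, 17, 18, 22, 30, 33]
Extract 15: [-10, 15, 17, 18, 22, 30, 33]


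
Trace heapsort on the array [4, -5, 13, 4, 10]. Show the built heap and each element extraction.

Build heap: [13, 10, 4, 4, -5]
Extract 13: [10, 4, 4, -5, 13]
Extract 10: [4, -5, 4, 10, 13]
Extract 4: [4, -5, 4, 10, 13]
Extract 4: [-5, 4, 4, 10, 13]


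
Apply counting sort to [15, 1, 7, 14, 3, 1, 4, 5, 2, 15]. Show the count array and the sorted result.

Count array: [0, 2, 1, 1, 1, 1, 0, 1, 0, 0, 0, 0, 0, 0, 1, 2]
(count[i] = number of elements equal to i)
Cumulative count: [0, 2, 3, 4, 5, 6, 6, 7, 7, 7, 7, 7, 7, 7, 8, 10]
Sorted: [1, 1, 2, 3, 4, 5, 7, 14, 15, 15]


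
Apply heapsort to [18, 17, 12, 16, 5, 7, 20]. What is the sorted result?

Build heap: [20, 17, 18, 16, 5, 7, 12]
Extract 20: [18, 17, 12, 16, 5, 7, 20]
Extract 18: [17, 16, 12, 7, 5, 18, 20]
Extract 17: [16, 7, 12, 5, 17, 18, 20]
Extract 16: [12, 7, 5, 16, 17, 18, 20]
Extract 12: [7, 5, 12, 16, 17, 18, 20]
Extract 7: [5, 7, 12, 16, 17, 18, 20]


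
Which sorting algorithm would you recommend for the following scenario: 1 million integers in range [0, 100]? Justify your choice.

Best choice: Counting sort
Reason: O(n + k) where k=100 is small; linear time beats O(n log n)


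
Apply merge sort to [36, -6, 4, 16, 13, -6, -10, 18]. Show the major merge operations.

Divide and conquer:
  Merge [36] + [-6] -> [-6, 36]
  Merge [4] + [16] -> [4, 16]
  Merge [-6, 36] + [4, 16] -> [-6, 4, 16, 36]
  Merge [13] + [-6] -> [-6, 13]
  Merge [-10] + [18] -> [-10, 18]
  Merge [-6, 13] + [-10, 18] -> [-10, -6, 13, 18]
  Merge [-6, 4, 16, 36] + [-10, -6, 13, 18] -> [-10, -6, -6, 4, 13, 16, 18, 36]


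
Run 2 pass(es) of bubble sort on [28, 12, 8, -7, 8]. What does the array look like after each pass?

After pass 1: [12, 8, -7, 8, 28] (4 swaps)
After pass 2: [8, -7, 8, 12, 28] (3 swaps)
Total swaps: 7


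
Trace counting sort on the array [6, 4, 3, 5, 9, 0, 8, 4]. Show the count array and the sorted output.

Count array: [1, 0, 0, 1, 2, 1, 1, 0, 1, 1]
(count[i] = number of elements equal to i)
Cumulative count: [1, 1, 1, 2, 4, 5, 6, 6, 7, 8]
Sorted: [0, 3, 4, 4, 5, 6, 8, 9]


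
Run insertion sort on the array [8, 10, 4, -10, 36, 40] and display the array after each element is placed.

First element 8 is already 'sorted'
Insert 10: shifted 0 elements -> [8, 10, 4, -10, 36, 40]
Insert 4: shifted 2 elements -> [4, 8, 10, -10, 36, 40]
Insert -10: shifted 3 elements -> [-10, 4, 8, 10, 36, 40]
Insert 36: shifted 0 elements -> [-10, 4, 8, 10, 36, 40]
Insert 40: shifted 0 elements -> [-10, 4, 8, 10, 36, 40]


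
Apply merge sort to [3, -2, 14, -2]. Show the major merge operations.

Divide and conquer:
  Merge [3] + [-2] -> [-2, 3]
  Merge [14] + [-2] -> [-2, 14]
  Merge [-2, 3] + [-2, 14] -> [-2, -2, 3, 14]


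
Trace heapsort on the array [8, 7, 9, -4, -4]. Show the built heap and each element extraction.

Build heap: [9, 7, 8, -4, -4]
Extract 9: [8, 7, -4, -4, 9]
Extract 8: [7, -4, -4, 8, 9]
Extract 7: [-4, -4, 7, 8, 9]
Extract -4: [-4, -4, 7, 8, 9]


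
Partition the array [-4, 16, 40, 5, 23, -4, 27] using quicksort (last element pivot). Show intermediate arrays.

Partition 1: pivot=27 at index 5 -> [-4, 16, 5, 23, -4, 27, 40]
Partition 2: pivot=-4 at index 1 -> [-4, -4, 5, 23, 16, 27, 40]
Partition 3: pivot=16 at index 3 -> [-4, -4, 5, 16, 23, 27, 40]


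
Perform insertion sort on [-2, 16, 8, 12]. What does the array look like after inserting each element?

First element -2 is already 'sorted'
Insert 16: shifted 0 elements -> [-2, 16, 8, 12]
Insert 8: shifted 1 elements -> [-2, 8, 16, 12]
Insert 12: shifted 1 elements -> [-2, 8, 12, 16]


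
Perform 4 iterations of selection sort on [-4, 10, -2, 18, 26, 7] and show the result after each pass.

Pass 1: Select minimum -4 at index 0, swap -> [-4, 10, -2, 18, 26, 7]
Pass 2: Select minimum -2 at index 2, swap -> [-4, -2, 10, 18, 26, 7]
Pass 3: Select minimum 7 at index 5, swap -> [-4, -2, 7, 18, 26, 10]
Pass 4: Select minimum 10 at index 5, swap -> [-4, -2, 7, 10, 26, 18]


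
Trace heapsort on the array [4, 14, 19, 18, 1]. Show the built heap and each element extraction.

Build heap: [19, 18, 4, 14, 1]
Extract 19: [18, 14, 4, 1, 19]
Extract 18: [14, 1, 4, 18, 19]
Extract 14: [4, 1, 14, 18, 19]
Extract 4: [1, 4, 14, 18, 19]


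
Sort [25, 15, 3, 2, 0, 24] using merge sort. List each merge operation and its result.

Divide and conquer:
  Merge [15] + [3] -> [3, 15]
  Merge [25] + [3, 15] -> [3, 15, 25]
  Merge [0] + [24] -> [0, 24]
  Merge [2] + [0, 24] -> [0, 2, 24]
  Merge [3, 15, 25] + [0, 2, 24] -> [0, 2, 3, 15, 24, 25]


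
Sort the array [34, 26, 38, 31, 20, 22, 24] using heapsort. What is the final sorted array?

Build heap: [38, 31, 34, 26, 20, 22, 24]
Extract 38: [34, 31, 24, 26, 20, 22, 38]
Extract 34: [31, 26, 24, 22, 20, 34, 38]
Extract 31: [26, 22, 24, 20, 31, 34, 38]
Extract 26: [24, 22, 20, 26, 31, 34, 38]
Extract 24: [22, 20, 24, 26, 31, 34, 38]
Extract 22: [20, 22, 24, 26, 31, 34, 38]


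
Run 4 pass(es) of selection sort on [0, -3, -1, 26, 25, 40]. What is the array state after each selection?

Pass 1: Select minimum -3 at index 1, swap -> [-3, 0, -1, 26, 25, 40]
Pass 2: Select minimum -1 at index 2, swap -> [-3, -1, 0, 26, 25, 40]
Pass 3: Select minimum 0 at index 2, swap -> [-3, -1, 0, 26, 25, 40]
Pass 4: Select minimum 25 at index 4, swap -> [-3, -1, 0, 25, 26, 40]


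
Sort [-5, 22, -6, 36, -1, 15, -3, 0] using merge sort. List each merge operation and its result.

Divide and conquer:
  Merge [-5] + [22] -> [-5, 22]
  Merge [-6] + [36] -> [-6, 36]
  Merge [-5, 22] + [-6, 36] -> [-6, -5, 22, 36]
  Merge [-1] + [15] -> [-1, 15]
  Merge [-3] + [0] -> [-3, 0]
  Merge [-1, 15] + [-3, 0] -> [-3, -1, 0, 15]
  Merge [-6, -5, 22, 36] + [-3, -1, 0, 15] -> [-6, -5, -3, -1, 0, 15, 22, 36]


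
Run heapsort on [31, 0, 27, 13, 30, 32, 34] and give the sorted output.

Build heap: [34, 30, 32, 13, 0, 31, 27]
Extract 34: [32, 30, 31, 13, 0, 27, 34]
Extract 32: [31, 30, 27, 13, 0, 32, 34]
Extract 31: [30, 13, 27, 0, 31, 32, 34]
Extract 30: [27, 13, 0, 30, 31, 32, 34]
Extract 27: [13, 0, 27, 30, 31, 32, 34]
Extract 13: [0, 13, 27, 30, 31, 32, 34]


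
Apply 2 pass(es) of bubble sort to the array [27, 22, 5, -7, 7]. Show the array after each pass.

After pass 1: [22, 5, -7, 7, 27] (4 swaps)
After pass 2: [5, -7, 7, 22, 27] (3 swaps)
Total swaps: 7


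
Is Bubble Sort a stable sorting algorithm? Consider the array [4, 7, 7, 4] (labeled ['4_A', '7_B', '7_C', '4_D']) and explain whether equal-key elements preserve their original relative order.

Trace Bubble Sort on the labeled array (the key is the number; the letter only tracks identity):
  After pass 1: [4_A, 7_B, 4_D, 7_C]
  After pass 2: [4_A, 4_D, 7_B, 7_C]
  After pass 3: [4_A, 4_D, 7_B, 7_C] (no swaps, done)
Final order: [4_A, 4_D, 7_B, 7_C]
Equal keys:
  value 4: originally 4_A, 4_D; after sorting 4_A, 4_D -> order preserved
  value 7: originally 7_B, 7_C; after sorting 7_B, 7_C -> order preserved
All equal keys kept their original relative order. Bubble Sort is stable: it only swaps adjacent elements when the left one is strictly greater, so equal keys never move past each other.
Answer: Stable


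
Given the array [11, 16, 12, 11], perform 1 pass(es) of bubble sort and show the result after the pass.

After pass 1: [11, 12, 11, 16] (2 swaps)
Total swaps: 2


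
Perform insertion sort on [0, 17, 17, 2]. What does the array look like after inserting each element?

First element 0 is already 'sorted'
Insert 17: shifted 0 elements -> [0, 17, 17, 2]
Insert 17: shifted 0 elements -> [0, 17, 17, 2]
Insert 2: shifted 2 elements -> [0, 2, 17, 17]


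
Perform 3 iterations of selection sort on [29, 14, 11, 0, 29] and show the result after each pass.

Pass 1: Select minimum 0 at index 3, swap -> [0, 14, 11, 29, 29]
Pass 2: Select minimum 11 at index 2, swap -> [0, 11, 14, 29, 29]
Pass 3: Select minimum 14 at index 2, swap -> [0, 11, 14, 29, 29]


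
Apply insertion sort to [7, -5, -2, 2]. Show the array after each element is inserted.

First element 7 is already 'sorted'
Insert -5: shifted 1 elements -> [-5, 7, -2, 2]
Insert -2: shifted 1 elements -> [-5, -2, 7, 2]
Insert 2: shifted 1 elements -> [-5, -2, 2, 7]


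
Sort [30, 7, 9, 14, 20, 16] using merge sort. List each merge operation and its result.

Divide and conquer:
  Merge [7] + [9] -> [7, 9]
  Merge [30] + [7, 9] -> [7, 9, 30]
  Merge [20] + [16] -> [16, 20]
  Merge [14] + [16, 20] -> [14, 16, 20]
  Merge [7, 9, 30] + [14, 16, 20] -> [7, 9, 14, 16, 20, 30]


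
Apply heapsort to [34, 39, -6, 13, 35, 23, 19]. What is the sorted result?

Build heap: [39, 35, 23, 13, 34, -6, 19]
Extract 39: [35, 34, 23, 13, 19, -6, 39]
Extract 35: [34, 19, 23, 13, -6, 35, 39]
Extract 34: [23, 19, -6, 13, 34, 35, 39]
Extract 23: [19, 13, -6, 23, 34, 35, 39]
Extract 19: [13, -6, 19, 23, 34, 35, 39]
Extract 13: [-6, 13, 19, 23, 34, 35, 39]


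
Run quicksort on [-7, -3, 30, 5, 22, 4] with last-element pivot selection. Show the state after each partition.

Partition 1: pivot=4 at index 2 -> [-7, -3, 4, 5, 22, 30]
Partition 2: pivot=-3 at index 1 -> [-7, -3, 4, 5, 22, 30]
Partition 3: pivot=30 at index 5 -> [-7, -3, 4, 5, 22, 30]
Partition 4: pivot=22 at index 4 -> [-7, -3, 4, 5, 22, 30]


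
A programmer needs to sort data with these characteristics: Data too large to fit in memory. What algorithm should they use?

Best choice: External merge sort
Reason: Minimizes disk I/O by sequential reads/writes


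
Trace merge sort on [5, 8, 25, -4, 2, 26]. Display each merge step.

Divide and conquer:
  Merge [8] + [25] -> [8, 25]
  Merge [5] + [8, 25] -> [5, 8, 25]
  Merge [2] + [26] -> [2, 26]
  Merge [-4] + [2, 26] -> [-4, 2, 26]
  Merge [5, 8, 25] + [-4, 2, 26] -> [-4, 2, 5, 8, 25, 26]


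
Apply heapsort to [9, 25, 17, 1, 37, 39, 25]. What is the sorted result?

Build heap: [39, 37, 25, 1, 25, 17, 9]
Extract 39: [37, 25, 25, 1, 9, 17, 39]
Extract 37: [25, 17, 25, 1, 9, 37, 39]
Extract 25: [25, 17, 9, 1, 25, 37, 39]
Extract 25: [17, 1, 9, 25, 25, 37, 39]
Extract 17: [9, 1, 17, 25, 25, 37, 39]
Extract 9: [1, 9, 17, 25, 25, 37, 39]


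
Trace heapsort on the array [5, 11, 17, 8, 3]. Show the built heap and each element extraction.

Build heap: [17, 11, 5, 8, 3]
Extract 17: [11, 8, 5, 3, 17]
Extract 11: [8, 3, 5, 11, 17]
Extract 8: [5, 3, 8, 11, 17]
Extract 5: [3, 5, 8, 11, 17]


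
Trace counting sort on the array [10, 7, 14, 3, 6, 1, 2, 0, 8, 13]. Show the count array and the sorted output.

Count array: [1, 1, 1, 1, 0, 0, 1, 1, 1, 0, 1, 0, 0, 1, 1]
(count[i] = number of elements equal to i)
Cumulative count: [1, 2, 3, 4, 4, 4, 5, 6, 7, 7, 8, 8, 8, 9, 10]
Sorted: [0, 1, 2, 3, 6, 7, 8, 10, 13, 14]


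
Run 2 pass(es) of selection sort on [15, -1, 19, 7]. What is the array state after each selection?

Pass 1: Select minimum -1 at index 1, swap -> [-1, 15, 19, 7]
Pass 2: Select minimum 7 at index 3, swap -> [-1, 7, 19, 15]


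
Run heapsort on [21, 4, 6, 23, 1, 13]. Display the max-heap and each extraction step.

Build heap: [23, 21, 13, 4, 1, 6]
Extract 23: [21, 6, 13, 4, 1, 23]
Extract 21: [13, 6, 1, 4, 21, 23]
Extract 13: [6, 4, 1, 13, 21, 23]
Extract 6: [4, 1, 6, 13, 21, 23]
Extract 4: [1, 4, 6, 13, 21, 23]


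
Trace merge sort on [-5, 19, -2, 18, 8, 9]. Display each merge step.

Divide and conquer:
  Merge [19] + [-2] -> [-2, 19]
  Merge [-5] + [-2, 19] -> [-5, -2, 19]
  Merge [8] + [9] -> [8, 9]
  Merge [18] + [8, 9] -> [8, 9, 18]
  Merge [-5, -2, 19] + [8, 9, 18] -> [-5, -2, 8, 9, 18, 19]


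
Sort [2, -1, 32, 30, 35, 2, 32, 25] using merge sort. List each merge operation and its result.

Divide and conquer:
  Merge [2] + [-1] -> [-1, 2]
  Merge [32] + [30] -> [30, 32]
  Merge [-1, 2] + [30, 32] -> [-1, 2, 30, 32]
  Merge [35] + [2] -> [2, 35]
  Merge [32] + [25] -> [25, 32]
  Merge [2, 35] + [25, 32] -> [2, 25, 32, 35]
  Merge [-1, 2, 30, 32] + [2, 25, 32, 35] -> [-1, 2, 2, 25, 30, 32, 32, 35]


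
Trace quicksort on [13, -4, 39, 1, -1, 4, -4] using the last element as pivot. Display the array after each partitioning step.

Partition 1: pivot=-4 at index 1 -> [-4, -4, 39, 1, -1, 4, 13]
Partition 2: pivot=13 at index 5 -> [-4, -4, 1, -1, 4, 13, 39]
Partition 3: pivot=4 at index 4 -> [-4, -4, 1, -1, 4, 13, 39]
Partition 4: pivot=-1 at index 2 -> [-4, -4, -1, 1, 4, 13, 39]


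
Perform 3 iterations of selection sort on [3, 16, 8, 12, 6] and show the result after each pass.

Pass 1: Select minimum 3 at index 0, swap -> [3, 16, 8, 12, 6]
Pass 2: Select minimum 6 at index 4, swap -> [3, 6, 8, 12, 16]
Pass 3: Select minimum 8 at index 2, swap -> [3, 6, 8, 12, 16]


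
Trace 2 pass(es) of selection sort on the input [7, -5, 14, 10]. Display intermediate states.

Pass 1: Select minimum -5 at index 1, swap -> [-5, 7, 14, 10]
Pass 2: Select minimum 7 at index 1, swap -> [-5, 7, 14, 10]


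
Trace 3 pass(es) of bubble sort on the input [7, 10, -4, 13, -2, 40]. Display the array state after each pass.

After pass 1: [7, -4, 10, -2, 13, 40] (2 swaps)
After pass 2: [-4, 7, -2, 10, 13, 40] (2 swaps)
After pass 3: [-4, -2, 7, 10, 13, 40] (1 swaps)
Total swaps: 5


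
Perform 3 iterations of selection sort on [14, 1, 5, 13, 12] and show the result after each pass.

Pass 1: Select minimum 1 at index 1, swap -> [1, 14, 5, 13, 12]
Pass 2: Select minimum 5 at index 2, swap -> [1, 5, 14, 13, 12]
Pass 3: Select minimum 12 at index 4, swap -> [1, 5, 12, 13, 14]


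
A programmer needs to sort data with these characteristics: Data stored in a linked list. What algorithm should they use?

Best choice: Merge sort
Reason: Merge sort doesn't require random access; can be done in O(1) extra space for linked lists


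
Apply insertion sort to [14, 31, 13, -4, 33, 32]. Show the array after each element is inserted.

First element 14 is already 'sorted'
Insert 31: shifted 0 elements -> [14, 31, 13, -4, 33, 32]
Insert 13: shifted 2 elements -> [13, 14, 31, -4, 33, 32]
Insert -4: shifted 3 elements -> [-4, 13, 14, 31, 33, 32]
Insert 33: shifted 0 elements -> [-4, 13, 14, 31, 33, 32]
Insert 32: shifted 1 elements -> [-4, 13, 14, 31, 32, 33]


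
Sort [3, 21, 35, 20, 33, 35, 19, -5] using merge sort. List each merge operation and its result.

Divide and conquer:
  Merge [3] + [21] -> [3, 21]
  Merge [35] + [20] -> [20, 35]
  Merge [3, 21] + [20, 35] -> [3, 20, 21, 35]
  Merge [33] + [35] -> [33, 35]
  Merge [19] + [-5] -> [-5, 19]
  Merge [33, 35] + [-5, 19] -> [-5, 19, 33, 35]
  Merge [3, 20, 21, 35] + [-5, 19, 33, 35] -> [-5, 3, 19, 20, 21, 33, 35, 35]


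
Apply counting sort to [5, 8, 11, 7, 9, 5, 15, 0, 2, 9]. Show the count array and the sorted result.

Count array: [1, 0, 1, 0, 0, 2, 0, 1, 1, 2, 0, 1, 0, 0, 0, 1]
(count[i] = number of elements equal to i)
Cumulative count: [1, 1, 2, 2, 2, 4, 4, 5, 6, 8, 8, 9, 9, 9, 9, 10]
Sorted: [0, 2, 5, 5, 7, 8, 9, 9, 11, 15]


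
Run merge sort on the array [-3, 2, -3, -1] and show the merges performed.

Divide and conquer:
  Merge [-3] + [2] -> [-3, 2]
  Merge [-3] + [-1] -> [-3, -1]
  Merge [-3, 2] + [-3, -1] -> [-3, -3, -1, 2]


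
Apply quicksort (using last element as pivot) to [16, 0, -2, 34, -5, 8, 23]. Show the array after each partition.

Partition 1: pivot=23 at index 5 -> [16, 0, -2, -5, 8, 23, 34]
Partition 2: pivot=8 at index 3 -> [0, -2, -5, 8, 16, 23, 34]
Partition 3: pivot=-5 at index 0 -> [-5, -2, 0, 8, 16, 23, 34]
Partition 4: pivot=0 at index 2 -> [-5, -2, 0, 8, 16, 23, 34]


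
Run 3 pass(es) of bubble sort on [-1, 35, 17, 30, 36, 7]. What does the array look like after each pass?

After pass 1: [-1, 17, 30, 35, 7, 36] (3 swaps)
After pass 2: [-1, 17, 30, 7, 35, 36] (1 swaps)
After pass 3: [-1, 17, 7, 30, 35, 36] (1 swaps)
Total swaps: 5


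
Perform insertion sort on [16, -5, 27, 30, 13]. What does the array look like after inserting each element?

First element 16 is already 'sorted'
Insert -5: shifted 1 elements -> [-5, 16, 27, 30, 13]
Insert 27: shifted 0 elements -> [-5, 16, 27, 30, 13]
Insert 30: shifted 0 elements -> [-5, 16, 27, 30, 13]
Insert 13: shifted 3 elements -> [-5, 13, 16, 27, 30]


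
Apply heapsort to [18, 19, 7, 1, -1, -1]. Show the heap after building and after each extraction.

Build heap: [19, 18, 7, 1, -1, -1]
Extract 19: [18, 1, 7, -1, -1, 19]
Extract 18: [7, 1, -1, -1, 18, 19]
Extract 7: [1, -1, -1, 7, 18, 19]
Extract 1: [-1, -1, 1, 7, 18, 19]
Extract -1: [-1, -1, 1, 7, 18, 19]


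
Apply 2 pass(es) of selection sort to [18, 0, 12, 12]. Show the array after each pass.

Pass 1: Select minimum 0 at index 1, swap -> [0, 18, 12, 12]
Pass 2: Select minimum 12 at index 2, swap -> [0, 12, 18, 12]


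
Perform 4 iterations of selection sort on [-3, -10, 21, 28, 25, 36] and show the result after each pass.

Pass 1: Select minimum -10 at index 1, swap -> [-10, -3, 21, 28, 25, 36]
Pass 2: Select minimum -3 at index 1, swap -> [-10, -3, 21, 28, 25, 36]
Pass 3: Select minimum 21 at index 2, swap -> [-10, -3, 21, 28, 25, 36]
Pass 4: Select minimum 25 at index 4, swap -> [-10, -3, 21, 25, 28, 36]


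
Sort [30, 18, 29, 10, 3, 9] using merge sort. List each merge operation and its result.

Divide and conquer:
  Merge [18] + [29] -> [18, 29]
  Merge [30] + [18, 29] -> [18, 29, 30]
  Merge [3] + [9] -> [3, 9]
  Merge [10] + [3, 9] -> [3, 9, 10]
  Merge [18, 29, 30] + [3, 9, 10] -> [3, 9, 10, 18, 29, 30]


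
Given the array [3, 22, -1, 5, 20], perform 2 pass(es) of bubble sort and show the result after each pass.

After pass 1: [3, -1, 5, 20, 22] (3 swaps)
After pass 2: [-1, 3, 5, 20, 22] (1 swaps)
Total swaps: 4


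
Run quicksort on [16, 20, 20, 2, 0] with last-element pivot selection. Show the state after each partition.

Partition 1: pivot=0 at index 0 -> [0, 20, 20, 2, 16]
Partition 2: pivot=16 at index 2 -> [0, 2, 16, 20, 20]
Partition 3: pivot=20 at index 4 -> [0, 2, 16, 20, 20]


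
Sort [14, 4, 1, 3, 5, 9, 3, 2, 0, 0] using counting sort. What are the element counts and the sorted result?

Count array: [2, 1, 1, 2, 1, 1, 0, 0, 0, 1, 0, 0, 0, 0, 1]
(count[i] = number of elements equal to i)
Cumulative count: [2, 3, 4, 6, 7, 8, 8, 8, 8, 9, 9, 9, 9, 9, 10]
Sorted: [0, 0, 1, 2, 3, 3, 4, 5, 9, 14]


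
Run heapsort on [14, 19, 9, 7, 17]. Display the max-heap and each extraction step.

Build heap: [19, 17, 9, 7, 14]
Extract 19: [17, 14, 9, 7, 19]
Extract 17: [14, 7, 9, 17, 19]
Extract 14: [9, 7, 14, 17, 19]
Extract 9: [7, 9, 14, 17, 19]


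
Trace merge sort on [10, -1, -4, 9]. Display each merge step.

Divide and conquer:
  Merge [10] + [-1] -> [-1, 10]
  Merge [-4] + [9] -> [-4, 9]
  Merge [-1, 10] + [-4, 9] -> [-4, -1, 9, 10]


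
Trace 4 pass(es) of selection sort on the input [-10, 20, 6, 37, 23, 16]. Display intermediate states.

Pass 1: Select minimum -10 at index 0, swap -> [-10, 20, 6, 37, 23, 16]
Pass 2: Select minimum 6 at index 2, swap -> [-10, 6, 20, 37, 23, 16]
Pass 3: Select minimum 16 at index 5, swap -> [-10, 6, 16, 37, 23, 20]
Pass 4: Select minimum 20 at index 5, swap -> [-10, 6, 16, 20, 23, 37]


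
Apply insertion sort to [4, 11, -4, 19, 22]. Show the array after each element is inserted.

First element 4 is already 'sorted'
Insert 11: shifted 0 elements -> [4, 11, -4, 19, 22]
Insert -4: shifted 2 elements -> [-4, 4, 11, 19, 22]
Insert 19: shifted 0 elements -> [-4, 4, 11, 19, 22]
Insert 22: shifted 0 elements -> [-4, 4, 11, 19, 22]


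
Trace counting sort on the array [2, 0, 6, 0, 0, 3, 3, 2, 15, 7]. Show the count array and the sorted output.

Count array: [3, 0, 2, 2, 0, 0, 1, 1, 0, 0, 0, 0, 0, 0, 0, 1]
(count[i] = number of elements equal to i)
Cumulative count: [3, 3, 5, 7, 7, 7, 8, 9, 9, 9, 9, 9, 9, 9, 9, 10]
Sorted: [0, 0, 0, 2, 2, 3, 3, 6, 7, 15]


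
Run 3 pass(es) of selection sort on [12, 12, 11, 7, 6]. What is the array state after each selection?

Pass 1: Select minimum 6 at index 4, swap -> [6, 12, 11, 7, 12]
Pass 2: Select minimum 7 at index 3, swap -> [6, 7, 11, 12, 12]
Pass 3: Select minimum 11 at index 2, swap -> [6, 7, 11, 12, 12]


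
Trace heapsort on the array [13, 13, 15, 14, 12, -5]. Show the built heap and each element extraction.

Build heap: [15, 14, 13, 13, 12, -5]
Extract 15: [14, 13, 13, -5, 12, 15]
Extract 14: [13, 12, 13, -5, 14, 15]
Extract 13: [13, 12, -5, 13, 14, 15]
Extract 13: [12, -5, 13, 13, 14, 15]
Extract 12: [-5, 12, 13, 13, 14, 15]


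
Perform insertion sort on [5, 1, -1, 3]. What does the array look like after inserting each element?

First element 5 is already 'sorted'
Insert 1: shifted 1 elements -> [1, 5, -1, 3]
Insert -1: shifted 2 elements -> [-1, 1, 5, 3]
Insert 3: shifted 1 elements -> [-1, 1, 3, 5]


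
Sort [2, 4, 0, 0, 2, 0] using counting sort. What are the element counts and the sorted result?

Count array: [3, 0, 2, 0, 1]
(count[i] = number of elements equal to i)
Cumulative count: [3, 3, 5, 5, 6]
Sorted: [0, 0, 0, 2, 2, 4]
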